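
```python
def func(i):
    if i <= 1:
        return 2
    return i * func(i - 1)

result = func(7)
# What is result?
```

func(7) = 7 * 6 * 5 * 4 * 3 * 2 * 2 = 10080

Answer: 10080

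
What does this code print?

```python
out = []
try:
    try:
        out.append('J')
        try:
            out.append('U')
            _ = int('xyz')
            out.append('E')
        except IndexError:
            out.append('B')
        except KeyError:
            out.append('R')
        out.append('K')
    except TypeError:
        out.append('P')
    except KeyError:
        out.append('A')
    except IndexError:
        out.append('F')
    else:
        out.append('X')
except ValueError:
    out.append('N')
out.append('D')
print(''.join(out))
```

Execution trace: 'J' (try body) → 'U' (inner try body) → 'N' (outer except ValueError) → 'D' (after the try/except). Output: JUND

Answer: JUND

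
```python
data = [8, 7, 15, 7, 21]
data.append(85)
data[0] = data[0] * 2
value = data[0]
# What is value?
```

Trace:
`data = [8, 7, 15, 7, 21]` → data = [8, 7, 15, 7, 21]
`data.append(85)` → data = [8, 7, 15, 7, 21, 85]
`data[0] = data[0] * 2` → data = [16, 7, 15, 7, 21, 85]
`value = data[0]` → value = 16
So value = 16

Answer: 16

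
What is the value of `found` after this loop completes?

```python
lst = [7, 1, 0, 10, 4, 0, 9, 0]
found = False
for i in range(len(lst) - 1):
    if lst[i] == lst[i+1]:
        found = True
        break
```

Check consecutive duplicates in [7, 1, 0, 10, 4, 0, 9, 0]
`found` takes the values: False

Answer: False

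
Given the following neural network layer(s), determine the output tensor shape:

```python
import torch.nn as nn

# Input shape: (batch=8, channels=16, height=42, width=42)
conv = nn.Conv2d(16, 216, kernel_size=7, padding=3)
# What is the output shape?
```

Input: (8, 16, 42, 42) -> Output: (8, 216, 42, 42)

Answer: (8, 216, 42, 42)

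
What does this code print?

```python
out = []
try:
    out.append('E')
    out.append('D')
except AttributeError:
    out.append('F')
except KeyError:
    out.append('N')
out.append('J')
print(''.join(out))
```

Execution trace: 'E' (try body) → 'D' (try body, no exception) → 'J' (after the try/except). Output: EDJ

Answer: EDJ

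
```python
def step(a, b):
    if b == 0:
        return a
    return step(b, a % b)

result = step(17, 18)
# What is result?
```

step(17, 18) -> step(18, 17) -> step(17, 1) -> step(1, 0) -> 1

Answer: 1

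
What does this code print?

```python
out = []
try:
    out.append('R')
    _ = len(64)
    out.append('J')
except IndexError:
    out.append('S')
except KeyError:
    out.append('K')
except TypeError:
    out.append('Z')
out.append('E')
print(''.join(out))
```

Execution trace: 'R' (try body) → 'Z' (except TypeError) → 'E' (after the try/except). Output: RZE

Answer: RZE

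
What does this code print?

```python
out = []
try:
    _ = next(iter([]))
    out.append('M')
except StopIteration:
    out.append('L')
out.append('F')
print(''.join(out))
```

Execution trace: 'L' (except StopIteration) → 'F' (after the try/except). Output: LF

Answer: LF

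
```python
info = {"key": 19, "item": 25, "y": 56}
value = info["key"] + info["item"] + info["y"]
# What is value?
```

Trace:
`info = {"key": 19, "item": 25, "y": 56}` → info = {'key': 19, 'item': 25, 'y': 56}
`value = info["key"] + info["item"] + info["y"]` → value = 100
So value = 100

Answer: 100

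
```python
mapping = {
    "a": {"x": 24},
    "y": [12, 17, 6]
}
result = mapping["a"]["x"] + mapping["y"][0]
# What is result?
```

Trace:
`mapping = { ...` → mapping = {'a': {'x': 24}, 'y': [12, 17, 6]}
`result = mapping["a"]["x"] + mapping["y"][0]` → result = 36
So result = 36

Answer: 36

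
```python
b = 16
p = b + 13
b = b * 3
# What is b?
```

Trace:
`b = 16` → b = 16
`p = b + 13` → p = 29
`b = b * 3` → b = 48
So b = 48

Answer: 48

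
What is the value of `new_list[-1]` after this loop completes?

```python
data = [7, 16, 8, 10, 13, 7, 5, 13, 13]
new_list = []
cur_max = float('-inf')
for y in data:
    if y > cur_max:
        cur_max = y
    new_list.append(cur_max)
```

Running max ends at 16
`new_list` takes the values: [] → [7] → [7, 16] → [7, 16, 16] → [7, 16, 16, 16] → [7, 16, 16, 16, 16] → [7, 16, 16, 16, 16, 16] → [7, 16, 16, 16, 16, 16, 16] → [7, 16, 16, 16, 16, 16, 16, 16] → [7, 16, 16, 16, 16, 16, 16, 16, 16]
So `new_list[-1]` = 16

Answer: 16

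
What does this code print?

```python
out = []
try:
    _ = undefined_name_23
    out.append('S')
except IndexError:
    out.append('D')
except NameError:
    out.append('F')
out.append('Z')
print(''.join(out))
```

Execution trace: 'F' (except NameError) → 'Z' (after the try/except). Output: FZ

Answer: FZ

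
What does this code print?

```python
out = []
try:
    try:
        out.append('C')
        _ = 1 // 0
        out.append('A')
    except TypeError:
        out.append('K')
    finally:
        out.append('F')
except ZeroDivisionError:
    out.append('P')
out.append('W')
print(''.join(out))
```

Execution trace: 'C' (try body) → 'F' (finally) → 'P' (outer except ZeroDivisionError) → 'W' (after the try/except). Output: CFPW

Answer: CFPW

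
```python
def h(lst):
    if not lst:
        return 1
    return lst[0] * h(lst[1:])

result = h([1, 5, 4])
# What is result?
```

Product over [1, 5, 4] = 1 * 5 * 4 = 20

Answer: 20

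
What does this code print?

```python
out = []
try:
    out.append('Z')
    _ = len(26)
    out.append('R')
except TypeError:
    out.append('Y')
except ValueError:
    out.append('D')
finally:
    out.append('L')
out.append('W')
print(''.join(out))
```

Execution trace: 'Z' (try body) → 'Y' (except TypeError) → 'L' (finally) → 'W' (after the try/except). Output: ZYLW

Answer: ZYLW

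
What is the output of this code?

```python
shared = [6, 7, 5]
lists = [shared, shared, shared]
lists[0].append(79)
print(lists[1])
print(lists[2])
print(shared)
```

Key concept: list of same reference.
Step by step:
`shared = [6, 7, 5]` → shared = [6, 7, 5]
`lists = [shared, shared, shared]` → lists = [[6, 7, 5], [6, 7, 5], [6, 7, 5]]
`lists[0].append(79)` → shared = [6, 7, 5, 79]; lists = [[6, 7, 5, 79], [6, 7, 5, 79], [6, 7, 5, 79]]
`print(lists[1])` → prints [6, 7, 5, 79]
`print(lists[2])` → prints [6, 7, 5, 79]
`print(shared)` → prints [6, 7, 5, 79]

Answer:
[6, 7, 5, 79]
[6, 7, 5, 79]
[6, 7, 5, 79]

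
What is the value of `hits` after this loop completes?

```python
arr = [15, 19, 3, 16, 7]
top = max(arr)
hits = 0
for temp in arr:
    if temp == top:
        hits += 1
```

Count of max value 19 in [15, 19, 3, 16, 7]
`hits` takes the values: 0 → 1

Answer: 1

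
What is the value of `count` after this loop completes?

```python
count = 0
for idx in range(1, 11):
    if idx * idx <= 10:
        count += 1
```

Count numbers where idx² ≤ 10
`count` takes the values: 0 → 1 → 2 → 3

Answer: 3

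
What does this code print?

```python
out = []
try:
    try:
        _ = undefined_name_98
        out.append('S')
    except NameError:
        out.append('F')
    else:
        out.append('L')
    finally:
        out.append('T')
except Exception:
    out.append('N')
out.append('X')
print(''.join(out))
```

Execution trace: 'F' (inner except NameError) → 'T' (inner finally) → 'X' (after the try/except). Output: FTX

Answer: FTX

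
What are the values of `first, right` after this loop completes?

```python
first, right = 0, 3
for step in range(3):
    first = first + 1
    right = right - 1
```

first goes 0→3, right goes 3→0
`first, right` takes the values: (0, 3) → (1, 3) → (1, 2) → (2, 2) → (2, 1) → (3, 1) → (3, 0)

Answer: 3, 0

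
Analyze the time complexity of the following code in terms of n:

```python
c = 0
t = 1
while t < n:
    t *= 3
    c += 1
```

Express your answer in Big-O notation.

Each loop level contributes: log n. Multiplying the contributions gives O(log n).

Answer: O(log n)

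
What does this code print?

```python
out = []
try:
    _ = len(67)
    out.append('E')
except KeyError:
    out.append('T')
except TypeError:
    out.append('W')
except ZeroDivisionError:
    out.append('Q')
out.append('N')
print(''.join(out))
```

Execution trace: 'W' (except TypeError) → 'N' (after the try/except). Output: WN

Answer: WN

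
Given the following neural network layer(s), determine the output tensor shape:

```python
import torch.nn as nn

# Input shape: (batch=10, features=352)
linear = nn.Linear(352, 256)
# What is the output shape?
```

Input: (10, 352) -> Output: (10, 256)

Answer: (10, 256)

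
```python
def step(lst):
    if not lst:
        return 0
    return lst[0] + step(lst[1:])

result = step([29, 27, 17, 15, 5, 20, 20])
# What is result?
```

29 + 27 + 17 + 15 + 5 + 20 + 20 + 0 = 133

Answer: 133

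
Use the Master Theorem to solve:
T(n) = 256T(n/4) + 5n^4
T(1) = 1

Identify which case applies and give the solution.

a=256, b=4, f(n)=5n^4. log_4(256) = 4. Since c=4 = 4, Case 2 applies: T(n) = Θ(n^log_b(a) · log n) = O(n^4 log n).

Answer: O(n^4 log n) - Case 2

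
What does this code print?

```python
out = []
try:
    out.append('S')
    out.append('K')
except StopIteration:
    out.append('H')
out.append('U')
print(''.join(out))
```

Execution trace: 'S' (try body) → 'K' (try body, no exception) → 'U' (after the try/except). Output: SKU

Answer: SKU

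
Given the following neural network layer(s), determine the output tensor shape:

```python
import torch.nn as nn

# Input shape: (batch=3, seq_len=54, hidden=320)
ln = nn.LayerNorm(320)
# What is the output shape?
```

Input: (3, 54, 320) -> Output: (3, 54, 320)

Answer: (3, 54, 320)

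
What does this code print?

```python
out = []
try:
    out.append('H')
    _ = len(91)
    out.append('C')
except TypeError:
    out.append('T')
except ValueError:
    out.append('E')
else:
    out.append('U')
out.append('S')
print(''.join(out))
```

Execution trace: 'H' (try body) → 'T' (except TypeError) → 'S' (after the try/except). Output: HTS

Answer: HTS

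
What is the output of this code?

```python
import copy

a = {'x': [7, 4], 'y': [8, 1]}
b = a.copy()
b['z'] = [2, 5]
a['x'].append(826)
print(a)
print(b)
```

Key concept: shallow copy of dict with mutable values.
Step by step:
`a = {'x': [7, 4], 'y': [8, 1]}` → a = {'x': [7, 4], 'y': [8, 1]}
`b = a.copy()` → b = {'x': [7, 4], 'y': [8, 1]}
`b['z'] = [2, 5]` → b = {'x': [7, 4], 'y': [8, 1], 'z': [2, 5]}
`a['x'].append(826)` → a = {'x': [7, 4, 826], 'y': [8, 1]}; b = {'x': [7, 4, 826], 'y': [8, 1], 'z': [2, 5]}
`print(a)` → prints {'x': [7, 4, 826], 'y': [8, 1]}
`print(b)` → prints {'x': [7, 4, 826], 'y': [8, 1], 'z': [2, 5]}

Answer:
{'x': [7, 4, 826], 'y': [8, 1]}
{'x': [7, 4, 826], 'y': [8, 1], 'z': [2, 5]}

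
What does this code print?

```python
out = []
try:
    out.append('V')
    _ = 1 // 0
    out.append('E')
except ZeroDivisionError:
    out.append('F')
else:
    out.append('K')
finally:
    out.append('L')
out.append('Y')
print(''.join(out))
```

Execution trace: 'V' (try body) → 'F' (except ZeroDivisionError) → 'L' (finally) → 'Y' (after the try/except). Output: VFLY

Answer: VFLY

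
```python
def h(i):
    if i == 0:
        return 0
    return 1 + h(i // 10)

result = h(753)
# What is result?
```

Count of digits of 753: 3

Answer: 3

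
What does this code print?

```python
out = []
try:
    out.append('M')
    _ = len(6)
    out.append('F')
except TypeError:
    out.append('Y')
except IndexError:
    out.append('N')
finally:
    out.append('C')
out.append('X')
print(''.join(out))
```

Execution trace: 'M' (try body) → 'Y' (except TypeError) → 'C' (finally) → 'X' (after the try/except). Output: MYCX

Answer: MYCX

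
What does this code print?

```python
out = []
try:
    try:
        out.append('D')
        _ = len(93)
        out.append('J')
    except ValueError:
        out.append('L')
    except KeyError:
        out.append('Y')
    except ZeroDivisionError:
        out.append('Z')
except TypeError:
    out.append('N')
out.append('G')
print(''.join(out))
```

Execution trace: 'D' (try body) → 'N' (outer except TypeError) → 'G' (after the try/except). Output: DNG

Answer: DNG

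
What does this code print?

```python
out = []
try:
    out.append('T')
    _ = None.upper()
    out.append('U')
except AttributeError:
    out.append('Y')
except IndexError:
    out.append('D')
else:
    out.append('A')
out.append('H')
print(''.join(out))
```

Execution trace: 'T' (try body) → 'Y' (except AttributeError) → 'H' (after the try/except). Output: TYH

Answer: TYH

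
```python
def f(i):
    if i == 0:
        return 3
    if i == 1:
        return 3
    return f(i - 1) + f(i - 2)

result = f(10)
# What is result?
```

Build up from base cases: f(0)=3, f(1)=3, f(2)=6, f(3)=9, f(4)=15, f(5)=24, f(6)=39, ..., f(10)=267

Answer: 267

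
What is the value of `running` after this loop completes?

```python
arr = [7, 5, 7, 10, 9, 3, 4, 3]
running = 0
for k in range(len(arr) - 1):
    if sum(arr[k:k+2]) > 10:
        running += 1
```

Count windows with sum > 10
`running` takes the values: 0 → 1 → 2 → 3 → 4 → 5

Answer: 5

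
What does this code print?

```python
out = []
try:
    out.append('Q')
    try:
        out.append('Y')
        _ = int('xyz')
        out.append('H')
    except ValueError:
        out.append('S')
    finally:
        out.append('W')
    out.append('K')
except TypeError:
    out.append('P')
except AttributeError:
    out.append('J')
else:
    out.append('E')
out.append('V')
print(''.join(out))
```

Execution trace: 'Q' (try body) → 'Y' (inner try body) → 'S' (inner except ValueError) → 'W' (inner finally) → 'K' (try body, no exception) → 'E' (else) → 'V' (after the try/except). Output: QYSWKEV

Answer: QYSWKEV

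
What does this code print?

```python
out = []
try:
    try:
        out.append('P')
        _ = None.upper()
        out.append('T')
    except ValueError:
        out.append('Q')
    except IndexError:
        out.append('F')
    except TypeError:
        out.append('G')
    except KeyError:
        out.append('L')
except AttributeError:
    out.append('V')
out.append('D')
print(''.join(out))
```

Execution trace: 'P' (try body) → 'V' (outer except AttributeError) → 'D' (after the try/except). Output: PVD

Answer: PVD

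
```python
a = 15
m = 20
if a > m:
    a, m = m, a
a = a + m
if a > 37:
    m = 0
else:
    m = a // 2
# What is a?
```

Trace:
`a = 15` → a = 15
`m = 20` → m = 20
`if a > m: ...` → a > m is False → no variable changes
`a = a + m` → a = 35
`if a > 37: ...` → a > 37 is False, take else branch → m = 17
So a = 35

Answer: 35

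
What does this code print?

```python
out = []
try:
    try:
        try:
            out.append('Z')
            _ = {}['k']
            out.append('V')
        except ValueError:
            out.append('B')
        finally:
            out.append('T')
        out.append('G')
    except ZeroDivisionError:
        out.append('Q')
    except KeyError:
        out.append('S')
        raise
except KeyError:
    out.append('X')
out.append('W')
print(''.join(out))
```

Execution trace: 'Z' (inner try body) → 'T' (inner finally) → 'S' (except KeyError) → 'X' (outer except KeyError) → 'W' (after the try/except). Output: ZTSXW

Answer: ZTSXW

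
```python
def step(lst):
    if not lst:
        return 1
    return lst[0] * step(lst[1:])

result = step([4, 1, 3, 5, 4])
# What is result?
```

Product over [4, 1, 3, 5, 4] = 4 * 1 * 3 * 5 * 4 = 240

Answer: 240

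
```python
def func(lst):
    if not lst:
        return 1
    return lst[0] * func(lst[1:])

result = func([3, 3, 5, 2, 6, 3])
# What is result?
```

Product over [3, 3, 5, 2, 6, 3] = 3 * 3 * 5 * 2 * 6 * 3 = 1620

Answer: 1620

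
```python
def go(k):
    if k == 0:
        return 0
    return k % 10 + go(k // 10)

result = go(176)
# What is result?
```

Sum of digits of 176: 6 + 7 + 1 = 14

Answer: 14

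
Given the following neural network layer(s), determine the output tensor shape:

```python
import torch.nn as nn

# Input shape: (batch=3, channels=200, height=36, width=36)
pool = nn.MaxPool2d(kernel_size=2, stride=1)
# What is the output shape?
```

Input: (3, 200, 36, 36) -> Output: (3, 200, 35, 35)

Answer: (3, 200, 35, 35)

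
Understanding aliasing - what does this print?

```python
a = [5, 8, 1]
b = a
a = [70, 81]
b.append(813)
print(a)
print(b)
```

Key concept: rebinding vs mutation: a is rebound to a new list, b still points at the original.
Step by step:
`a = [5, 8, 1]` → a = [5, 8, 1]
`b = a` → b = [5, 8, 1] (same object as a)
`a = [70, 81]` → a = [70, 81]
`b.append(813)` → b = [5, 8, 1, 813]
`print(a)` → prints [70, 81]
`print(b)` → prints [5, 8, 1, 813]

Answer:
[70, 81]
[5, 8, 1, 813]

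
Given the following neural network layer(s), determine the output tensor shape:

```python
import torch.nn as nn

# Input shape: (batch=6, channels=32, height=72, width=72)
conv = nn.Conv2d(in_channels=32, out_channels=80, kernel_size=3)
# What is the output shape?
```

Input: (6, 32, 72, 72) -> Output: (6, 80, 70, 70)

Answer: (6, 80, 70, 70)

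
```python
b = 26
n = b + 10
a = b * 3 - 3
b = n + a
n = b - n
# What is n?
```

Trace:
`b = 26` → b = 26
`n = b + 10` → n = 36
`a = b * 3 - 3` → a = 75
`b = n + a` → b = 111
`n = b - n` → n = 75
So n = 75

Answer: 75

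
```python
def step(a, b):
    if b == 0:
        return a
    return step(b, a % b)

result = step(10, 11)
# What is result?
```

step(10, 11) -> step(11, 10) -> step(10, 1) -> step(1, 0) -> 1

Answer: 1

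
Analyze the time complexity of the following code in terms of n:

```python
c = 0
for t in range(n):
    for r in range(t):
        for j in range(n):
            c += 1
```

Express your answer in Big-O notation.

Each loop level contributes: n × n × n. Multiplying the contributions gives O(n^3).

Answer: O(n^3)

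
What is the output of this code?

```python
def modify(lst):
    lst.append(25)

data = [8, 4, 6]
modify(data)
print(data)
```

Key concept: function modifies passed list.
Step by step:
`data = [8, 4, 6]` → data = [8, 4, 6]
`modify(data)` → data = [8, 4, 6, 25]
`print(data)` → prints [8, 4, 6, 25]

Answer: [8, 4, 6, 25]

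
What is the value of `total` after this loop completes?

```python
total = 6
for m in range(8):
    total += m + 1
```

Start at 6, add 1 to 8 = 42
`total` takes the values: 6 → 7 → 9 → 12 → 16 → 21 → 27 → 34 → 42

Answer: 42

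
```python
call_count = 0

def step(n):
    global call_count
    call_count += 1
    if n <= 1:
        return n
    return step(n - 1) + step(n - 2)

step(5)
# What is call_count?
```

Calls(n) = 1 + Calls(n-1) + Calls(n-2); Calls(0)=Calls(1)=1. For n=5 this gives 15.

Answer: 15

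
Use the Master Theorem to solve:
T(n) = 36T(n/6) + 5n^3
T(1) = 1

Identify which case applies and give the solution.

a=36, b=6, f(n)=5n^3. log_6(36) = 2. Since c=3 > 2 and the regularity condition holds (36(n/6)^3 = (36/6^3)n^3 with 36/6^3 < 1), Case 3 applies: T(n) = Θ(f(n)) = O(n^3).

Answer: O(n^3) - Case 3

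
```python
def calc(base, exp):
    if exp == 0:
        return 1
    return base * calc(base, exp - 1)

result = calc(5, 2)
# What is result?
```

calc(5, 2) = 5 * 5 = 25

Answer: 25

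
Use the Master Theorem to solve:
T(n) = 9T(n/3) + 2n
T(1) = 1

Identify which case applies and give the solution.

a=9, b=3, f(n)=2n. log_3(9) = 2. Since c=1 < 2, Case 1 applies: T(n) = Θ(n^log_b(a)) = O(n^2).

Answer: O(n^2) - Case 1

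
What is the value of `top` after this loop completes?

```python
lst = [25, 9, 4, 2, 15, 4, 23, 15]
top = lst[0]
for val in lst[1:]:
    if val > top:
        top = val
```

Maximum of [25, 9, 4, 2, 15, 4, 23, 15]
`top` takes the values: 25

Answer: 25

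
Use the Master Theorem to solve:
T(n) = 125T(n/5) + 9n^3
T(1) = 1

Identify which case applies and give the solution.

a=125, b=5, f(n)=9n^3. log_5(125) = 3. Since c=3 = 3, Case 2 applies: T(n) = Θ(n^log_b(a) · log n) = O(n^3 log n).

Answer: O(n^3 log n) - Case 2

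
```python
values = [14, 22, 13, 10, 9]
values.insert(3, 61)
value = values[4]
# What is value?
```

Trace:
`values = [14, 22, 13, 10, 9]` → values = [14, 22, 13, 10, 9]
`values.insert(3, 61)` → values = [14, 22, 13, 61, 10, 9]
`value = values[4]` → value = 10
So value = 10

Answer: 10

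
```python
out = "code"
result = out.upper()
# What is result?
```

Trace:
`out = "code"` → out = 'code'
`result = out.upper()` → result = 'CODE'
So result = 'CODE'

Answer: 'CODE'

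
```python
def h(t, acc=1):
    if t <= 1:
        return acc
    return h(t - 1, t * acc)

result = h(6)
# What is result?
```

Accumulator trace (n, acc): (6, 1) -> (5, 6) -> (4, 30) -> (3, 120) -> (2, 360) -> (1, 720) -> return 720

Answer: 720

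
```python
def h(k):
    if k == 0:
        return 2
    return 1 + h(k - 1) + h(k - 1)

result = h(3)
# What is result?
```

h(k) = 1 + 2·h(k-1), h(0)=2. Closed form: (2+1)·2^3 - 1 = 23.

Answer: 23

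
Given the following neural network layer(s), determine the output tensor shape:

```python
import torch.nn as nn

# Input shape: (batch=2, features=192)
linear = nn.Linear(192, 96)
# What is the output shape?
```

Input: (2, 192) -> Output: (2, 96)

Answer: (2, 96)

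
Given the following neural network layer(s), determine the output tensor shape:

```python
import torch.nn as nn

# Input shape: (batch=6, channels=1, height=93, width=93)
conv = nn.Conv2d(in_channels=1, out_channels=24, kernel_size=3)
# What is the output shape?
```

Input: (6, 1, 93, 93) -> Output: (6, 24, 91, 91)

Answer: (6, 24, 91, 91)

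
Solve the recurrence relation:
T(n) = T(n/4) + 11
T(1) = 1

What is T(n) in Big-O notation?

Each step divides n by 4 and adds 11. After log_4(n) steps we reach T(1)=1. So T(n) = 11·log_4(n) + 1 = O(log n).

Answer: O(log n)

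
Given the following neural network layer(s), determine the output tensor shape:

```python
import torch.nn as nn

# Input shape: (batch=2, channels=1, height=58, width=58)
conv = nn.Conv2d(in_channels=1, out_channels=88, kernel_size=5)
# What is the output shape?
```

Input: (2, 1, 58, 58) -> Output: (2, 88, 54, 54)

Answer: (2, 88, 54, 54)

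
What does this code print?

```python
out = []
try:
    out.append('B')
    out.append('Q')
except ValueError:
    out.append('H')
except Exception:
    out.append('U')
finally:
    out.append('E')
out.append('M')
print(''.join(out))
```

Execution trace: 'B' (try body) → 'Q' (try body, no exception) → 'E' (finally) → 'M' (after the try/except). Output: BQEM

Answer: BQEM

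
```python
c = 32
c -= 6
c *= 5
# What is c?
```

Trace:
`c = 32` → c = 32
`c -= 6` → c = 26
`c *= 5` → c = 130
So c = 130

Answer: 130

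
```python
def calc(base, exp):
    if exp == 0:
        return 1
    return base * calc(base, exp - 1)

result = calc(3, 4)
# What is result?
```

calc(3, 4) = 3 * 3 * 3 * 3 = 81

Answer: 81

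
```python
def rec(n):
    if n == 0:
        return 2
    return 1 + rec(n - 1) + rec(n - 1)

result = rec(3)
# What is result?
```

rec(n) = 1 + 2·rec(n-1), rec(0)=2. Closed form: (2+1)·2^3 - 1 = 23.

Answer: 23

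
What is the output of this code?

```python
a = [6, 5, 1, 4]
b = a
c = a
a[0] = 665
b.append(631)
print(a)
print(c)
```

Key concept: multiple aliases.
Step by step:
`a = [6, 5, 1, 4]` → a = [6, 5, 1, 4]
`b = a` → b = [6, 5, 1, 4] (same object as a)
`c = a` → c = [6, 5, 1, 4] (same object as a, b)
`a[0] = 665` → a = [665, 5, 1, 4] (same object as b, c); b = [665, 5, 1, 4] (same object as a, c); c = [665, 5, 1, 4] (same object as a, b)
`b.append(631)` → a = [665, 5, 1, 4, 631] (same object as b, c); b = [665, 5, 1, 4, 631] (same object as a, c); c = [665, 5, 1, 4, 631] (same object as a, b)
`print(a)` → prints [665, 5, 1, 4, 631]
`print(c)` → prints [665, 5, 1, 4, 631]

Answer:
[665, 5, 1, 4, 631]
[665, 5, 1, 4, 631]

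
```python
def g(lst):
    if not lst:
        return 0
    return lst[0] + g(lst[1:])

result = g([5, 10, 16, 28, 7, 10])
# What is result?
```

5 + 10 + 16 + 28 + 7 + 10 + 0 = 76

Answer: 76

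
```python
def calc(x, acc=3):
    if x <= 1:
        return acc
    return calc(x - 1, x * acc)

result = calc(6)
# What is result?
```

Accumulator trace (n, acc): (6, 3) -> (5, 18) -> (4, 90) -> (3, 360) -> (2, 1080) -> (1, 2160) -> return 2160

Answer: 2160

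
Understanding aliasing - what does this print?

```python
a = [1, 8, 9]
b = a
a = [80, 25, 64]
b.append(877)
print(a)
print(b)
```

Key concept: rebinding vs mutation: a is rebound to a new list, b still points at the original.
Step by step:
`a = [1, 8, 9]` → a = [1, 8, 9]
`b = a` → b = [1, 8, 9] (same object as a)
`a = [80, 25, 64]` → a = [80, 25, 64]
`b.append(877)` → b = [1, 8, 9, 877]
`print(a)` → prints [80, 25, 64]
`print(b)` → prints [1, 8, 9, 877]

Answer:
[80, 25, 64]
[1, 8, 9, 877]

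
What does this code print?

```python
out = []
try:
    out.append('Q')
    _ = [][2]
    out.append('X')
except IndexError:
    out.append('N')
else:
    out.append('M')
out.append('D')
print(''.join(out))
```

Execution trace: 'Q' (try body) → 'N' (except IndexError) → 'D' (after the try/except). Output: QND

Answer: QND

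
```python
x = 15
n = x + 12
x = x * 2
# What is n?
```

Trace:
`x = 15` → x = 15
`n = x + 12` → n = 27
`x = x * 2` → x = 30
So n = 27

Answer: 27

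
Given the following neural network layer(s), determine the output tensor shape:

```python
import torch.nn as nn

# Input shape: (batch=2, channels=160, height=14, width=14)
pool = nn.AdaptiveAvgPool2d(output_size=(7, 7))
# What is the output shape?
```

Input: (2, 160, 14, 14) -> Output: (2, 160, 7, 7)

Answer: (2, 160, 7, 7)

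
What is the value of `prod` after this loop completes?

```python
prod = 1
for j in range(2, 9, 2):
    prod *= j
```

Product of even numbers 2 to 8
`prod` takes the values: 1 → 2 → 8 → 48 → 384

Answer: 384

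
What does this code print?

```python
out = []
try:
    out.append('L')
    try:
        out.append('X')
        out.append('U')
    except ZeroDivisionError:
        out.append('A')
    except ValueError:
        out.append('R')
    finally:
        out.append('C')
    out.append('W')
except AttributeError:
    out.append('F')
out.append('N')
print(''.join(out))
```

Execution trace: 'L' (try body) → 'X' (inner try body) → 'U' (inner try body, no exception) → 'C' (inner finally) → 'W' (try body, no exception) → 'N' (after the try/except). Output: LXUCWN

Answer: LXUCWN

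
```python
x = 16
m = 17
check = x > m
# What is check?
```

Trace:
`x = 16` → x = 16
`m = 17` → m = 17
`check = x > m` → check = False
So check = False

Answer: False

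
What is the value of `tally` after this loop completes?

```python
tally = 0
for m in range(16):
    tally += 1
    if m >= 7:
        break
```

Loop breaks when m reaches 7, tally is 8
`tally` takes the values: 0 → 1 → 2 → 3 → 4 → 5 → 6 → 7 → 8

Answer: 8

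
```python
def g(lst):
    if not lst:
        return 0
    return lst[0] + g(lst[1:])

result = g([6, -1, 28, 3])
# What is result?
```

6 + (-1) + 28 + 3 + 0 = 36

Answer: 36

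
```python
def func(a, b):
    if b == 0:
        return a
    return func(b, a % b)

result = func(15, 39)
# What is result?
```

func(15, 39) -> func(39, 15) -> func(15, 9) -> func(9, 6) -> func(6, 3) -> func(3, 0) -> 3

Answer: 3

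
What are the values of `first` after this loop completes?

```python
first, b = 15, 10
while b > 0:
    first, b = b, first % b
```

GCD of 15 and 10
`first` takes the values: 15 → 10 → 5

Answer: 5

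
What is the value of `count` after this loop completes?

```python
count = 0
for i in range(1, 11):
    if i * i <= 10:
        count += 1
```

Count numbers where i² ≤ 10
`count` takes the values: 0 → 1 → 2 → 3

Answer: 3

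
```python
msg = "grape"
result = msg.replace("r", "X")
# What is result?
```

Trace:
`msg = "grape"` → msg = 'grape'
`result = msg.replace("r", "X")` → result = 'gXape'
So result = 'gXape'

Answer: 'gXape'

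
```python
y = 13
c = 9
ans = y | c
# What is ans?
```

Trace:
`y = 13` → y = 13
`c = 9` → c = 9
`ans = y | c` → ans = 13
So ans = 13

Answer: 13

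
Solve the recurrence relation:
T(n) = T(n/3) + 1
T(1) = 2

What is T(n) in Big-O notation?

Each step divides n by 3 and adds 1. After log_3(n) steps we reach T(1)=2. So T(n) = 1·log_3(n) + 2 = O(log n).

Answer: O(log n)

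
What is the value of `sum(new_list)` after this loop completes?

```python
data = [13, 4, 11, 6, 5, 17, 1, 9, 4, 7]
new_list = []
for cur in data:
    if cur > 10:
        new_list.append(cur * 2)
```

Sum of doubled values > 10
`new_list` takes the values: [] → [26] → [26, 22] → [26, 22, 34]
So `sum(new_list)` = 82

Answer: 82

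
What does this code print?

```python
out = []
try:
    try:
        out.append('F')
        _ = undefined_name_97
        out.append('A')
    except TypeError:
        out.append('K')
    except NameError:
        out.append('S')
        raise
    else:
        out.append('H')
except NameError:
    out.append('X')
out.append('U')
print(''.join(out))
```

Execution trace: 'F' (inner try body) → 'S' (inner except NameError) → 'X' (outer except NameError) → 'U' (after the try/except). Output: FSXU

Answer: FSXU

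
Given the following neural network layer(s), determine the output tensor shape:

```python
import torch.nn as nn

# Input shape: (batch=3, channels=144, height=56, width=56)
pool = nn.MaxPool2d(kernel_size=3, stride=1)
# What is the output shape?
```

Input: (3, 144, 56, 56) -> Output: (3, 144, 54, 54)

Answer: (3, 144, 54, 54)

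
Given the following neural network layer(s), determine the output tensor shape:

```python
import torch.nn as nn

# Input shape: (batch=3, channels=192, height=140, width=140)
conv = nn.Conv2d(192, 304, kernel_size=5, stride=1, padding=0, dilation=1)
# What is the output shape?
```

Input: (3, 192, 140, 140) -> Output: (3, 304, 136, 136)

Answer: (3, 304, 136, 136)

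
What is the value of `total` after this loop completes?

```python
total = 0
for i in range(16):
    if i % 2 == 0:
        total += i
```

Sum of even numbers 0 to 15
`total` takes the values: 0 → 2 → 6 → 12 → 20 → 30 → 42 → 56

Answer: 56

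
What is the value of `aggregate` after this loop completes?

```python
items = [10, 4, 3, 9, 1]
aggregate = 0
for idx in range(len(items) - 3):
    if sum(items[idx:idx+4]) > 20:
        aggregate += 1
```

Count windows with sum > 20
`aggregate` takes the values: 0 → 1

Answer: 1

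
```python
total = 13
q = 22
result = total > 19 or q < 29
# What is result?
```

Trace:
`total = 13` → total = 13
`q = 22` → q = 22
`result = total > 19 or q < 29` → result = True
So result = True

Answer: True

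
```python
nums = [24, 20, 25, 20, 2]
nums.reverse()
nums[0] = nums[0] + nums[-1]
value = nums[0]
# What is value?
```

Trace:
`nums = [24, 20, 25, 20, 2]` → nums = [24, 20, 25, 20, 2]
`nums.reverse()` → nums = [2, 20, 25, 20, 24]
`nums[0] = nums[0] + nums[-1]` → nums = [26, 20, 25, 20, 24]
`value = nums[0]` → value = 26
So value = 26

Answer: 26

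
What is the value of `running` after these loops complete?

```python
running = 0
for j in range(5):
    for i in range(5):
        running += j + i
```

Sum of all j+i for j,i in 5x5
`running` takes the values: 0 → 1 → 3 → 6 → 10 → 11 → 13 → 16 → 20 → 25 → 27 → 30 → 34 → 39 → 45 → 48 → 52 → 57 → 63 → 70 → 74 → 79 → 85 → 92 → 100

Answer: 100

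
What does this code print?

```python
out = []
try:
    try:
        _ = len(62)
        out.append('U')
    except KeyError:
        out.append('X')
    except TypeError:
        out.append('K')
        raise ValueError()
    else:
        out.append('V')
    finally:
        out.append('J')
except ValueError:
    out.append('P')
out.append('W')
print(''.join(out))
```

Execution trace: 'K' (inner except TypeError) → 'J' (inner finally) → 'P' (outer except ValueError) → 'W' (after the try/except). Output: KJPW

Answer: KJPW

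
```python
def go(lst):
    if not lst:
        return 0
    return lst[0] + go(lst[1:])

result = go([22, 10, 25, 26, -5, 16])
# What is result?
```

22 + 10 + 25 + 26 + (-5) + 16 + 0 = 94

Answer: 94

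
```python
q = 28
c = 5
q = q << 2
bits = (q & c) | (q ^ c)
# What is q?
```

Trace:
`q = 28` → q = 28
`c = 5` → c = 5
`q = q << 2` → q = 112
`bits = (q & c) | (q ^ c)` → bits = 117
So q = 112

Answer: 112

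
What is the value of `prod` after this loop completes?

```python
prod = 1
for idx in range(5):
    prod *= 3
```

3^5 = 243
`prod` takes the values: 1 → 3 → 9 → 27 → 81 → 243

Answer: 243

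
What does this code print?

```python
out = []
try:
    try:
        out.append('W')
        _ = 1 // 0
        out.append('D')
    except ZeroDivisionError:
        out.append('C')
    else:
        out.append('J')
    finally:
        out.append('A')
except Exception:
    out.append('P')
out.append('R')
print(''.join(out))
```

Execution trace: 'W' (inner try body) → 'C' (inner except ZeroDivisionError) → 'A' (inner finally) → 'R' (after the try/except). Output: WCAR

Answer: WCAR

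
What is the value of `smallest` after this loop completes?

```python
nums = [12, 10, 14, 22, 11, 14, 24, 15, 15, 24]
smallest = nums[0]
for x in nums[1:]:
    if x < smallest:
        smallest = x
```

Minimum of [12, 10, 14, 22, 11, 14, 24, 15, 15, 24]
`smallest` takes the values: 12 → 10

Answer: 10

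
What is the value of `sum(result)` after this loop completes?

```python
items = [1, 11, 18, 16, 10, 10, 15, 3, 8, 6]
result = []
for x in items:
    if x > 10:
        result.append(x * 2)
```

Sum of doubled values > 10
`result` takes the values: [] → [22] → [22, 36] → [22, 36, 32] → [22, 36, 32, 30]
So `sum(result)` = 120

Answer: 120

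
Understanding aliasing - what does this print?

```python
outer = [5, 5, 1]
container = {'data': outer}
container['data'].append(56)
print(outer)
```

Key concept: dict holds reference to list.
Step by step:
`outer = [5, 5, 1]` → outer = [5, 5, 1]
`container = {'data': outer}` → container = {'data': [5, 5, 1]}
`container['data'].append(56)` → outer = [5, 5, 1, 56]; container = {'data': [5, 5, 1, 56]}
`print(outer)` → prints [5, 5, 1, 56]

Answer: [5, 5, 1, 56]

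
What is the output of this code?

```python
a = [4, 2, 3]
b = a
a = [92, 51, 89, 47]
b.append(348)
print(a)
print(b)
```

Key concept: rebinding vs mutation: a is rebound to a new list, b still points at the original.
Step by step:
`a = [4, 2, 3]` → a = [4, 2, 3]
`b = a` → b = [4, 2, 3] (same object as a)
`a = [92, 51, 89, 47]` → a = [92, 51, 89, 47]
`b.append(348)` → b = [4, 2, 3, 348]
`print(a)` → prints [92, 51, 89, 47]
`print(b)` → prints [4, 2, 3, 348]

Answer:
[92, 51, 89, 47]
[4, 2, 3, 348]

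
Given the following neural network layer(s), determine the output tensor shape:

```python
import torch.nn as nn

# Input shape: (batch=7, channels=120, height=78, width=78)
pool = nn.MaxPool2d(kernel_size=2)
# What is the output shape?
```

Input: (7, 120, 78, 78) -> Output: (7, 120, 39, 39)

Answer: (7, 120, 39, 39)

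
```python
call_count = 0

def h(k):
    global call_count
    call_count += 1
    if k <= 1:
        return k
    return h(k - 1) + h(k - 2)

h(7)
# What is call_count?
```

Calls(k) = 1 + Calls(k-1) + Calls(k-2); Calls(0)=Calls(1)=1. For k=7 this gives 41.

Answer: 41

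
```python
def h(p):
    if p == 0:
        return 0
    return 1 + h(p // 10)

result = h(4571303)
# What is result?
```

Count of digits of 4571303: 7

Answer: 7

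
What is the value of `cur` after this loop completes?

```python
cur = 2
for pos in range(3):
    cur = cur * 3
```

Multiply by 3, 3 times: 2 * 3^3 = 54
`cur` takes the values: 2 → 6 → 18 → 54

Answer: 54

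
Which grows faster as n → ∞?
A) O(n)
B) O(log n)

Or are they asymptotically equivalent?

O(n) vs O(log n): Higher order terms dominate.

Answer: A) O(n) grows faster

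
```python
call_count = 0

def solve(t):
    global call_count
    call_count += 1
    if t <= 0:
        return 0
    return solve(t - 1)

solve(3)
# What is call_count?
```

Linear recursion stepping by 1: 4 calls from t=3 down to ≤0.

Answer: 4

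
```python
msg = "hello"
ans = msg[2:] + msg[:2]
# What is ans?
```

Trace:
`msg = "hello"` → msg = 'hello'
`ans = msg[2:] + msg[:2]` → ans = 'llohe'
So ans = 'llohe'

Answer: 'llohe'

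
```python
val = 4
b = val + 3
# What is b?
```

Trace:
`val = 4` → val = 4
`b = val + 3` → b = 7
So b = 7

Answer: 7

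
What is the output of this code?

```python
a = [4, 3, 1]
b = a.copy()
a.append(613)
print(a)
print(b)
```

Key concept: list.copy() creates independent copy.
Step by step:
`a = [4, 3, 1]` → a = [4, 3, 1]
`b = a.copy()` → b = [4, 3, 1]
`a.append(613)` → a = [4, 3, 1, 613]
`print(a)` → prints [4, 3, 1, 613]
`print(b)` → prints [4, 3, 1]

Answer:
[4, 3, 1, 613]
[4, 3, 1]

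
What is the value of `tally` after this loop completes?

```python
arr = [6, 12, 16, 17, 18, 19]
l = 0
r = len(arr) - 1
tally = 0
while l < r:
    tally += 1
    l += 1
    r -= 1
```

Iterations until pointers meet (list length 6)
`tally` takes the values: 0 → 1 → 2 → 3

Answer: 3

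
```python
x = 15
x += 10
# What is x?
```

Trace:
`x = 15` → x = 15
`x += 10` → x = 25
So x = 25

Answer: 25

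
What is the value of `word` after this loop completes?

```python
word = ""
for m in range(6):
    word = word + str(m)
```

Concatenate digits 0 to 5
`word` takes the values: "" → "0" → "01" → "012" → "0123" → "01234" → "012345"

Answer: "012345"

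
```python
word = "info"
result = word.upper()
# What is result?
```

Trace:
`word = "info"` → word = 'info'
`result = word.upper()` → result = 'INFO'
So result = 'INFO'

Answer: 'INFO'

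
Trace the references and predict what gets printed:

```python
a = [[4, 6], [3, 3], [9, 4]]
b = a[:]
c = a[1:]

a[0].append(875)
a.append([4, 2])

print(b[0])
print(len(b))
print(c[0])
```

Key concept: slice with nested mutation.
Step by step:
`a = [[4, 6], [3, 3], [9, 4]]` → a = [[4, 6], [3, 3], [9, 4]]
`b = a[:]` → b = [[4, 6], [3, 3], [9, 4]]
`c = a[1:]` → c = [[3, 3], [9, 4]]
`a[0].append(875)` → a = [[4, 6, 875], [3, 3], [9, 4]]; b = [[4, 6, 875], [3, 3], [9, 4]]
`a.append([4, 2])` → a = [[4, 6, 875], [3, 3], [9, 4], [4, 2]]
`print(b[0])` → prints [4, 6, 875]
`print(len(b))` → prints 3
`print(c[0])` → prints [3, 3]

Answer:
[4, 6, 875]
3
[3, 3]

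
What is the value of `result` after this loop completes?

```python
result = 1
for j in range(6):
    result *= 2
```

2^6 = 64
`result` takes the values: 1 → 2 → 4 → 8 → 16 → 32 → 64

Answer: 64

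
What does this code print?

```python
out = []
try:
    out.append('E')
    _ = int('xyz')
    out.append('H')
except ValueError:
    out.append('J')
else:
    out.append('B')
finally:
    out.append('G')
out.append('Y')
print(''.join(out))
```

Execution trace: 'E' (try body) → 'J' (except ValueError) → 'G' (finally) → 'Y' (after the try/except). Output: EJGY

Answer: EJGY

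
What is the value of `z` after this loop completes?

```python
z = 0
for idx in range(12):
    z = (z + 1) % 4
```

Increment mod 4, 12 times = 0
`z` takes the values: 0 → 1 → 2 → 3 → 0 → 1 → 2 → 3 → 0 → 1 → 2 → 3 → 0

Answer: 0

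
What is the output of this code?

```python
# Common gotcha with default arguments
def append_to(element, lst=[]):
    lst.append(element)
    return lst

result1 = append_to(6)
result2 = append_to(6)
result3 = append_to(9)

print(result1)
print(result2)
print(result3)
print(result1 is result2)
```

Key concept: mutable default argument gotcha.
Step by step:
`result1 = append_to(6)` → result1 = [6]
`result2 = append_to(6)` → result1 = [6, 6] (same object as result2); result2 = [6, 6] (same object as result1)
`result3 = append_to(9)` → result1 = [6, 6, 9] (same object as result2, result3); result2 = [6, 6, 9] (same object as result1, result3); result3 = [6, 6, 9] (same object as result1, result2)
`print(result1)` → prints [6, 6, 9]
`print(result2)` → prints [6, 6, 9]
`print(result3)` → prints [6, 6, 9]
`print(result1 is result2)` → prints True

Answer:
[6, 6, 9]
[6, 6, 9]
[6, 6, 9]
True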